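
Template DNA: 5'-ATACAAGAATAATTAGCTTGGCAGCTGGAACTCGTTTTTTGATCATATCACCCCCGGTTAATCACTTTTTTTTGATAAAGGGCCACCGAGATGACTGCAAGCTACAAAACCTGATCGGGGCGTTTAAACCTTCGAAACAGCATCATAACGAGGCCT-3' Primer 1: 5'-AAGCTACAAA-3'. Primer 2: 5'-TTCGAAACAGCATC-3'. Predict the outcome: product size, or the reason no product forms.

Primer 1 (AAGCTACAAA) matches the top strand at positions 99–108 (3' end points downstream).
Primer 2 (TTCGAAACAGCATC) also matches the top strand directly, at positions 131–144 — its reverse complement GATGCTGTTTCGAA is not present.
Both primers anneal to the bottom strand with 3' ends pointing the same way, so neither can prime synthesis back toward the other.

No product — both primers anneal to the same strand and extend in the same direction.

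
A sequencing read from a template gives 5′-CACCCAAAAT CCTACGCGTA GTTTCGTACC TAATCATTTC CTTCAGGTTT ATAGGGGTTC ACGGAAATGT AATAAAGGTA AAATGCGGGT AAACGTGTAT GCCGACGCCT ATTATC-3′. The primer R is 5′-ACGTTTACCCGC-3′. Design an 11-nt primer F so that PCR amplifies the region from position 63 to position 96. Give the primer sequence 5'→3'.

The reverse primer's reverse complement GCGGGTAAACGT matches the template at positions 85–96; the product starts at position 63.
The forward primer is identical to the top strand over positions 63–73: GGAAATGTAAT.

5'-GGAAATGTAAT-3'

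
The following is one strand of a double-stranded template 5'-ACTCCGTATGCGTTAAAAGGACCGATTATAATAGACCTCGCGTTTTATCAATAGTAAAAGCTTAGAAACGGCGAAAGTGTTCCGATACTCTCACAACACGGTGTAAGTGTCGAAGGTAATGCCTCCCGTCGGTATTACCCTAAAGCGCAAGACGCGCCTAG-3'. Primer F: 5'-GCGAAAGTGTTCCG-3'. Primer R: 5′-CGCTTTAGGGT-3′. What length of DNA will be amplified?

Forward primer GCGAAAGTGTTCCG is found on the top strand at positions 71–84.
Taking the reverse complement of CGCTTTAGGGT gives ACCCTAAAGCG, found at positions 137–147 on the template; the primer anneals here to the top strand with its 3' end pointing upstream.
Product length = (reverse-primer end) − (forward-primer start) + 1 = 147 − 71 + 1 = 77 bp.

77 bp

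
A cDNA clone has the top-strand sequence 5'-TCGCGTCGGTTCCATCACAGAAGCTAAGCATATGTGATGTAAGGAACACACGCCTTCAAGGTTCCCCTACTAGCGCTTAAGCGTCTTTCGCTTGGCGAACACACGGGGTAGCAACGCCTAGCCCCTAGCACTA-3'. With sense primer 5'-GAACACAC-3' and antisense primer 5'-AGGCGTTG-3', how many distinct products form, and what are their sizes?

The forward primer GAACACAC matches the top strand at positions 44–51, 97–104.
The reverse primer's reverse complement is CAACGCCT, matching at positions 112–119.
Each forward site pairs with the reverse site to give a product ending at position 119: sizes 76, 23 bp.

Two products: 76 bp, 23 bp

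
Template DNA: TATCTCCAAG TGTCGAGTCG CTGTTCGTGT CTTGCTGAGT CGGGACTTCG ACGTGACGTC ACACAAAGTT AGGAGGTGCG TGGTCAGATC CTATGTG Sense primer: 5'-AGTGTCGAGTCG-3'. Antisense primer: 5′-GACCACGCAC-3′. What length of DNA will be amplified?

Scanning the template, AGTGTCGAGTCG occurs at positions 9–20; this primer anneals to the bottom strand there with its 3' end pointing downstream.
Taking the reverse complement of GACCACGCAC gives GTGCGTGGTC, found at positions 76–85 on the template; the primer anneals here to the top strand with its 3' end pointing upstream.
The product runs from position 9 to position 85, so its length is 85 − 9 + 1 = 77 bp.

77 bp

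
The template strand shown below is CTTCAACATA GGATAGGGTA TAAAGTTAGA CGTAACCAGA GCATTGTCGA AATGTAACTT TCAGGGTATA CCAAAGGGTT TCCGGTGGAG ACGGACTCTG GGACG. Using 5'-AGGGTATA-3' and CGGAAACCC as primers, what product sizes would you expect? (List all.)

The forward primer AGGGTATA matches the top strand at positions 15–22, 63–70.
The reverse primer's reverse complement is GGGTTTCCG, matching at positions 76–84.
Each forward site pairs with the reverse site to give a product ending at position 84: sizes 70, 22 bp.

70 bp, 22 bp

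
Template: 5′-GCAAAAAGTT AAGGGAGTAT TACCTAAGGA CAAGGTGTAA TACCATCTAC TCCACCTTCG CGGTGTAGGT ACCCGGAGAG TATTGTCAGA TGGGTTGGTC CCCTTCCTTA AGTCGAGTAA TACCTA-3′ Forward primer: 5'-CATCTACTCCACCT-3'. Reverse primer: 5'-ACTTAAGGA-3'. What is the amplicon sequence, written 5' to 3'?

5'-CATCTACTCCACCTTCGCGGTGTAGGTACCCGGAGAGTATTGTCAGATGGGTTGGTCCCCTTCCTTAAGT-3'

The forward primer matches the template at positions 44–57.
The reverse primer's reverse complement is TCCTTAAGT, which matches the template at positions 105–113.
The product is the template from position 44 through 113 (70 bp).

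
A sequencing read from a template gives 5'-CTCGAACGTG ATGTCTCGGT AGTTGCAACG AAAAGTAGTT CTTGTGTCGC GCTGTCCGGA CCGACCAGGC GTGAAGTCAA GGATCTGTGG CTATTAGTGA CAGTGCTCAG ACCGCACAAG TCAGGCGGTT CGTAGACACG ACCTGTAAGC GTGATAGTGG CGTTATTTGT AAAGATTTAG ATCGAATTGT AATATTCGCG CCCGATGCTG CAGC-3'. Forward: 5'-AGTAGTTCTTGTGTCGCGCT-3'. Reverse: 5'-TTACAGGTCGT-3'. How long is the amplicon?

Forward primer AGTAGTTCTTGTGTCGCGCT is found on the top strand at positions 34–53.
Reverse complement of the reverse primer: ACGACCTGTAA. This occurs on the top strand at positions 138–148.
Amplicon spans positions 34–148: 115 bp.

115 bp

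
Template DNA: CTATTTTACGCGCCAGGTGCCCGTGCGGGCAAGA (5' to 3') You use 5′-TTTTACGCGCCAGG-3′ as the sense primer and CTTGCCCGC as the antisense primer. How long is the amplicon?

30 bp

The forward primer matches the template at positions 4–17.
Reverse complement of the reverse primer: GCGGGCAAG. This occurs on the top strand at positions 25–33.
Amplicon spans positions 4–33: 30 bp.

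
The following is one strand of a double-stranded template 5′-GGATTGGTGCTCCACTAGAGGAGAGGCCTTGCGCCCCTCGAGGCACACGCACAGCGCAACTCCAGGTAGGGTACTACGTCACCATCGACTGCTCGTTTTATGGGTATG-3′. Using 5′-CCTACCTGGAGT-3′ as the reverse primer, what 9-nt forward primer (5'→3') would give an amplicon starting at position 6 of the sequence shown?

5'-GGTGCTCCA-3'

The reverse primer's reverse complement ACTCCAGGTAGG matches the template at positions 59–70; the product starts at position 6.
The forward primer is identical to the top strand over positions 6–14: GGTGCTCCA.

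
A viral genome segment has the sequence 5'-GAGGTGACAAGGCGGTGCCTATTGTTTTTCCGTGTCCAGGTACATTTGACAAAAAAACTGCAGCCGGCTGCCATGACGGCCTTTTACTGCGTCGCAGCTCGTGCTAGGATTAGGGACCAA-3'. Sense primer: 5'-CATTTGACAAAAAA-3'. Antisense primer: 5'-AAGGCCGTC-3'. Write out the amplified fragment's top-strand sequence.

Scanning the template, CATTTGACAAAAAA occurs at positions 43–56; this primer anneals to the bottom strand there with its 3' end pointing downstream.
Taking the reverse complement of AAGGCCGTC gives GACGGCCTT, found at positions 75–83 on the template; the primer anneals here to the top strand with its 3' end pointing upstream.
The product is the template from position 43 through 83 (41 bp).

5'-CATTTGACAAAAAAACTGCAGCCGGCTGCCATGACGGCCTT-3'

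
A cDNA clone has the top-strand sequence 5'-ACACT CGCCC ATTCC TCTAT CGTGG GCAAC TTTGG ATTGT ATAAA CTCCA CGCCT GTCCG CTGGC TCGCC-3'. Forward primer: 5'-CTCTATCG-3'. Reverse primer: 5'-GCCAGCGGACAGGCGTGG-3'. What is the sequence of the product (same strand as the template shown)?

5'-CTCTATCGTGGGCAACTTTGGATTGTATAAACTCCACGCCTGTCCGCTGGC-3'

Forward primer CTCTATCG is found on the top strand at positions 15–22.
Reverse complement of the reverse primer: CCACGCCTGTCCGCTGGC. This occurs on the top strand at positions 48–65.
The product is the template from position 15 through 65 (51 bp).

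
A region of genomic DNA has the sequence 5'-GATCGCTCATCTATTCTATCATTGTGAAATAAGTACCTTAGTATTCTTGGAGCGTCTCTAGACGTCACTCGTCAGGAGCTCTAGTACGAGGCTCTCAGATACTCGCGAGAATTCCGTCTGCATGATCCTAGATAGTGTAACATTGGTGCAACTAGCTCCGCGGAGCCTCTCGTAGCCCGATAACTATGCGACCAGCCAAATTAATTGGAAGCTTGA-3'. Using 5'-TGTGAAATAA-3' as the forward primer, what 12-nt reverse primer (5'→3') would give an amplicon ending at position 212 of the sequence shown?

5'-GCTTCCAATTAA-3'

The forward primer binds at positions 23–32; the product's 3' end on the top strand is position 212.
The reverse primer anneals to the top strand over positions 201–212, i.e. to TTAATTGGAAGC.
Its sequence written 5'→3' is the reverse complement: GCTTCCAATTAA.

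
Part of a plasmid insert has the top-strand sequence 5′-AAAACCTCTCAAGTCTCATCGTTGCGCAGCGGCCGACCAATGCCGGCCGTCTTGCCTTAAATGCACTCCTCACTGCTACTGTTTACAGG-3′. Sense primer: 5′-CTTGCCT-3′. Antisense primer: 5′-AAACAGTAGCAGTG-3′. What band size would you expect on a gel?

34 bp

Scanning the template, CTTGCCT occurs at positions 51–57; this primer anneals to the bottom strand there with its 3' end pointing downstream.
The reverse primer's reverse complement is CACTGCTACTGTTT, which matches the template at positions 71–84.
The product runs from position 51 to position 84, so its length is 84 − 51 + 1 = 34 bp.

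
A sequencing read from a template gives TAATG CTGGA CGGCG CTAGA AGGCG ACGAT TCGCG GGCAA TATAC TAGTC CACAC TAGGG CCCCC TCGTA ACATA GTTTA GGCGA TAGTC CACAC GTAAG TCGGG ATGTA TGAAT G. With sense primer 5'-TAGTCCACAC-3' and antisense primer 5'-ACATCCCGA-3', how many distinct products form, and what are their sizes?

Two products: 64 bp, 24 bp

The forward primer TAGTCCACAC matches the top strand at positions 46–55, 86–95.
The reverse primer's reverse complement is TCGGGATGT, matching at positions 101–109.
Each forward site pairs with the reverse site to give a product ending at position 109: sizes 64, 24 bp.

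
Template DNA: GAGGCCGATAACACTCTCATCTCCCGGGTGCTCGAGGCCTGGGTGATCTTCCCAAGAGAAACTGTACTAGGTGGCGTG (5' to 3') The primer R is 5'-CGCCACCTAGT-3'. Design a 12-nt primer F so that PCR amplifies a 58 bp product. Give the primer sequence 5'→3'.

The reverse primer's reverse complement ACTAGGTGGCG matches the template at positions 66–76, so the product ends at position 76.
A 58 bp product then starts at position 76 − 58 + 1 = 19.
The forward primer is identical to the top strand there: ATCTCCCGGGTG.

5'-ATCTCCCGGGTG-3'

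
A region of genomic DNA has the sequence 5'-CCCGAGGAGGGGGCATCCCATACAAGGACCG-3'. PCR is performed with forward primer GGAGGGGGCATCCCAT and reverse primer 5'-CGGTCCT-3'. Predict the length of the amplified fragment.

The forward primer matches the template at positions 6–21.
Taking the reverse complement of CGGTCCT gives AGGACCG, found at positions 25–31 on the template; the primer anneals here to the top strand with its 3' end pointing upstream.
Product length = (reverse-primer end) − (forward-primer start) + 1 = 31 − 6 + 1 = 26 bp.

26 bp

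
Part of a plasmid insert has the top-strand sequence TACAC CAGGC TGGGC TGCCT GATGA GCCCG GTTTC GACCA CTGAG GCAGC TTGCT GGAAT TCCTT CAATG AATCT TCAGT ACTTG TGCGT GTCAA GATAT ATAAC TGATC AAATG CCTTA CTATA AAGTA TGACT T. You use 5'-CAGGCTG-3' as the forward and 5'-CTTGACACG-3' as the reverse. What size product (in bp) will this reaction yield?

91 bp

Forward primer CAGGCTG is found on the top strand at positions 6–12.
Taking the reverse complement of CTTGACACG gives CGTGTCAAG, found at positions 88–96 on the template; the primer anneals here to the top strand with its 3' end pointing upstream.
Product length = (reverse-primer end) − (forward-primer start) + 1 = 96 − 6 + 1 = 91 bp.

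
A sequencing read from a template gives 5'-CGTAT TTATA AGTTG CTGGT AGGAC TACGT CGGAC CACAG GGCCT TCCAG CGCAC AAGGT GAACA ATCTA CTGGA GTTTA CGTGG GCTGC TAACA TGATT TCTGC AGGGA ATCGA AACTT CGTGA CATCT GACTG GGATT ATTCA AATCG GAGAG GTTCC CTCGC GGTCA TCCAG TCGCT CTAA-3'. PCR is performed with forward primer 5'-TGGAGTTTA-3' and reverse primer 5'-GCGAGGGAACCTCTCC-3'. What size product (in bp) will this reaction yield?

The forward primer matches the template at positions 72–80.
Reverse complement of the reverse primer: GGAGAGGTTCCCTCGC. This occurs on the top strand at positions 150–165.
Product length = (reverse-primer end) − (forward-primer start) + 1 = 165 − 72 + 1 = 94 bp.

94 bp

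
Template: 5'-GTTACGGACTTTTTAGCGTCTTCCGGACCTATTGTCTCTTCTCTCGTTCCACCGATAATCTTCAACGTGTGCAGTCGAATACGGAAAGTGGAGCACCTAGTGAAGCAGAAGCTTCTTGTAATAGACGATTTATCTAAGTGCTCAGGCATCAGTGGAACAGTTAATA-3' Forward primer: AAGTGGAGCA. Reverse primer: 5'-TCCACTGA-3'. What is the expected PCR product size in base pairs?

71 bp

The forward primer matches the template at positions 86–95.
The reverse primer's reverse complement is TCAGTGGA, which matches the template at positions 149–156.
The product runs from position 86 to position 156, so its length is 156 − 86 + 1 = 71 bp.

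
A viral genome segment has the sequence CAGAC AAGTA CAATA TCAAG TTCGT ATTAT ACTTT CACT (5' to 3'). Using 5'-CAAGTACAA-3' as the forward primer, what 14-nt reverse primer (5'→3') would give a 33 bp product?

The forward primer binds at positions 5–13, so a 33 bp product ends at position 5 + 33 − 1 = 37.
The reverse primer anneals to the top strand over positions 24–37, i.e. to GTATTATACTTTCA.
Its sequence written 5'→3' is the reverse complement: TGAAAGTATAATAC.

5'-TGAAAGTATAATAC-3'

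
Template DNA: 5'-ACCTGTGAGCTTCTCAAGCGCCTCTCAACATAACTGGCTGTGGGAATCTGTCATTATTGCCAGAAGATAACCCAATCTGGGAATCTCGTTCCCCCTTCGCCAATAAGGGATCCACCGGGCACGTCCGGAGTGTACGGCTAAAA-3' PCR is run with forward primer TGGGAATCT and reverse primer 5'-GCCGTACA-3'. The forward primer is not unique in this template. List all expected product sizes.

98 bp, 61 bp

The forward primer TGGGAATCT matches the top strand at positions 41–49, 78–86.
The reverse primer's reverse complement is TGTACGGC, matching at positions 131–138.
Each forward site pairs with the reverse site to give a product ending at position 138: sizes 98, 61 bp.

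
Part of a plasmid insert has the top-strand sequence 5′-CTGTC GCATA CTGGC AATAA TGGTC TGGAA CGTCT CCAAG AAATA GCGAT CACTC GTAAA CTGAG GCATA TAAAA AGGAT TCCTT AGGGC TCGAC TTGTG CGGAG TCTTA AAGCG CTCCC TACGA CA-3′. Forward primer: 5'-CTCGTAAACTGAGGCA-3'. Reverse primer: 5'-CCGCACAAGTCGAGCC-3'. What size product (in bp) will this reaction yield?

The forward primer matches the template at positions 53–68.
Taking the reverse complement of CCGCACAAGTCGAGCC gives GGCTCGACTTGTGCGG, found at positions 88–103 on the template; the primer anneals here to the top strand with its 3' end pointing upstream.
The product runs from position 53 to position 103, so its length is 103 − 53 + 1 = 51 bp.

51 bp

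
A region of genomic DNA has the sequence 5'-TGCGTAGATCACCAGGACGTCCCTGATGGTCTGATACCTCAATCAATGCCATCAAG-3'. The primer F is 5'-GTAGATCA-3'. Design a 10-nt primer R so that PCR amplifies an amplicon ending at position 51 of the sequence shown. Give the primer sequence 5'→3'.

The forward primer binds at positions 4–11; the product's 3' end on the top strand is position 51.
The reverse primer anneals to the top strand over positions 42–51, i.e. to ATCAATGCCA.
Its sequence written 5'→3' is the reverse complement: TGGCATTGAT.

5'-TGGCATTGAT-3'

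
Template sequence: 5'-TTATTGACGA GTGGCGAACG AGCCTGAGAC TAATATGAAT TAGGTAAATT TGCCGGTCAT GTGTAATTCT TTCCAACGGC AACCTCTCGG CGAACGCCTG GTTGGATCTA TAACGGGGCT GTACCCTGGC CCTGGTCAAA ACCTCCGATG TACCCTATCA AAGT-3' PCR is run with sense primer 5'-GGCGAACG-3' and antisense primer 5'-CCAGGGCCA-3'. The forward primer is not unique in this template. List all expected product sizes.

123 bp, 47 bp

The forward primer GGCGAACG matches the top strand at positions 13–20, 89–96.
The reverse primer's reverse complement is TGGCCCTGG, matching at positions 127–135.
Each forward site pairs with the reverse site to give a product ending at position 135: sizes 123, 47 bp.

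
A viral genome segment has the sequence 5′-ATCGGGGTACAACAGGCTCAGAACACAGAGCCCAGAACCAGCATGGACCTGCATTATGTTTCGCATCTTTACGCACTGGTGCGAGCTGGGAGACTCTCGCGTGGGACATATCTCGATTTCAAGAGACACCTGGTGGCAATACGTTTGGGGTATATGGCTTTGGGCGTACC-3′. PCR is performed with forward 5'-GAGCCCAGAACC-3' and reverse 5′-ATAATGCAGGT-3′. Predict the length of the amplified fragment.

30 bp

The forward primer matches the template at positions 28–39.
The reverse primer's reverse complement is ACCTGCATTAT, which matches the template at positions 47–57.
Amplicon spans positions 28–57: 30 bp.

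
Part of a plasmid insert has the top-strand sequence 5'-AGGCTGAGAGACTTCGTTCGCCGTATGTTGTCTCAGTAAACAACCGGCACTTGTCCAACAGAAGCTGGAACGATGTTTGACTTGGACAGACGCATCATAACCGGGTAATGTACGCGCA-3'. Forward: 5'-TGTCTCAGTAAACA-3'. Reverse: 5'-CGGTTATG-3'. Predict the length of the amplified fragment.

Forward primer TGTCTCAGTAAACA is found on the top strand at positions 29–42.
Reverse complement of the reverse primer: CATAACCG. This occurs on the top strand at positions 96–103.
Product length = (reverse-primer end) − (forward-primer start) + 1 = 103 − 29 + 1 = 75 bp.

75 bp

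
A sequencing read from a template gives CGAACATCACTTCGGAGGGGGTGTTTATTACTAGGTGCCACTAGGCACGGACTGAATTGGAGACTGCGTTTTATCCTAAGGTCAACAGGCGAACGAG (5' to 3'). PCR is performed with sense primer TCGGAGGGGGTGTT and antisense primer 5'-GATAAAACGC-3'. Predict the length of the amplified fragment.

64 bp

The forward primer matches the template at positions 12–25.
The reverse primer's reverse complement is GCGTTTTATC, which matches the template at positions 66–75.
The product runs from position 12 to position 75, so its length is 75 − 12 + 1 = 64 bp.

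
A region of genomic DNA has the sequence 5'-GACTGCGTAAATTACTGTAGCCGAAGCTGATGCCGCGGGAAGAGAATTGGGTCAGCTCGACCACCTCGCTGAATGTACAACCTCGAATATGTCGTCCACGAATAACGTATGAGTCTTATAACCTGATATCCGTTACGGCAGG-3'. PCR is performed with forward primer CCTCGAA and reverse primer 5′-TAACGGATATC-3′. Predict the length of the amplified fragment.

Scanning the template, CCTCGAA occurs at positions 81–87; this primer anneals to the bottom strand there with its 3' end pointing downstream.
Reverse complement of the reverse primer: GATATCCGTTA. This occurs on the top strand at positions 125–135.
Amplicon spans positions 81–135: 55 bp.

55 bp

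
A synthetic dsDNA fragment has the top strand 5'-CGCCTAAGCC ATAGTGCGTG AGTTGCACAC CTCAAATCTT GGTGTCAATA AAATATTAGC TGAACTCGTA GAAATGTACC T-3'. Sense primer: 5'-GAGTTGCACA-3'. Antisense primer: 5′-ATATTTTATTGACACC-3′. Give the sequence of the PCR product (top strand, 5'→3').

Scanning the template, GAGTTGCACA occurs at positions 20–29; this primer anneals to the bottom strand there with its 3' end pointing downstream.
Taking the reverse complement of ATATTTTATTGACACC gives GGTGTCAATAAAATAT, found at positions 41–56 on the template; the primer anneals here to the top strand with its 3' end pointing upstream.
The product is the template from position 20 through 56 (37 bp).

5'-GAGTTGCACACCTCAAATCTTGGTGTCAATAAAATAT-3'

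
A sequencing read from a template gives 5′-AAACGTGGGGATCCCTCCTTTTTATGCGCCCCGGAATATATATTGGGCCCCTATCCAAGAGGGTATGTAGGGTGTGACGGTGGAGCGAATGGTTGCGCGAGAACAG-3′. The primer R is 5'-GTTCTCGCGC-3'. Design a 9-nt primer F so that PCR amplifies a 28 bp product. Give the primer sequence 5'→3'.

The reverse primer's reverse complement GCGCGAGAAC matches the template at positions 95–104, so the product ends at position 104.
A 28 bp product then starts at position 104 − 28 + 1 = 77.
The forward primer is identical to the top strand there: ACGGTGGAG.

5'-ACGGTGGAG-3'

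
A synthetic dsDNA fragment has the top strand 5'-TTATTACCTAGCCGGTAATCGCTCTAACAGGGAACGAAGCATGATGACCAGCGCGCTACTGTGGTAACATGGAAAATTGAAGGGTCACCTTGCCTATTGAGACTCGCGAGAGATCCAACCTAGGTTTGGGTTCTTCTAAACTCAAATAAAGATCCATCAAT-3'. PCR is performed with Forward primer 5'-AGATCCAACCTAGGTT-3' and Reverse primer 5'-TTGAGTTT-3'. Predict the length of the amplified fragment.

35 bp

The forward primer matches the template at positions 111–126.
Taking the reverse complement of TTGAGTTT gives AAACTCAA, found at positions 138–145 on the template; the primer anneals here to the top strand with its 3' end pointing upstream.
Product length = (reverse-primer end) − (forward-primer start) + 1 = 145 − 111 + 1 = 35 bp.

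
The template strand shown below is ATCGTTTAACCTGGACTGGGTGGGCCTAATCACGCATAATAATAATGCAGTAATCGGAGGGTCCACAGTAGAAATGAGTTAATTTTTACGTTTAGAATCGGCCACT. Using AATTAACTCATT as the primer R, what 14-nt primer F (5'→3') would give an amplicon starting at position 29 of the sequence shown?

The reverse primer's reverse complement AATGAGTTAATT matches the template at positions 73–84; the product starts at position 29.
The forward primer is identical to the top strand over positions 29–42: ATCACGCATAATAA.

5'-ATCACGCATAATAA-3'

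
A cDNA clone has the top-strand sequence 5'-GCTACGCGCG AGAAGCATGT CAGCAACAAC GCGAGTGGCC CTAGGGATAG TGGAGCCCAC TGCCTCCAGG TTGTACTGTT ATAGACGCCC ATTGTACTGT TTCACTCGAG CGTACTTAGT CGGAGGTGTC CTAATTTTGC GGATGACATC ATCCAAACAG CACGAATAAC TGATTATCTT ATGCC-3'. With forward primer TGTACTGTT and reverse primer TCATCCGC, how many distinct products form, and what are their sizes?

The forward primer TGTACTGTT matches the top strand at positions 72–80, 93–101.
The reverse primer's reverse complement is GCGGATGA, matching at positions 139–146.
Each forward site pairs with the reverse site to give a product ending at position 146: sizes 75, 54 bp.

Two products: 75 bp, 54 bp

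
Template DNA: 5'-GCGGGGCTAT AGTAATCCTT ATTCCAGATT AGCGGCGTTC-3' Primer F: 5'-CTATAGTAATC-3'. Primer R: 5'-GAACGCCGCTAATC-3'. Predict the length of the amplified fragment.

34 bp

Forward primer CTATAGTAATC is found on the top strand at positions 7–17.
Taking the reverse complement of GAACGCCGCTAATC gives GATTAGCGGCGTTC, found at positions 27–40 on the template; the primer anneals here to the top strand with its 3' end pointing upstream.
Product length = (reverse-primer end) − (forward-primer start) + 1 = 40 − 7 + 1 = 34 bp.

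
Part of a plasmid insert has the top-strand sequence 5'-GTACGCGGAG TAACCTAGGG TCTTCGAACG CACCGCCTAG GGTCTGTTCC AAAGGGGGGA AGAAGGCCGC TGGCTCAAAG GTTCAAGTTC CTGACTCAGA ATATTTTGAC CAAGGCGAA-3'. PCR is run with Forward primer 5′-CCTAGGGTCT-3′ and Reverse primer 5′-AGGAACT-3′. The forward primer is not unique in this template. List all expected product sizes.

The forward primer CCTAGGGTCT matches the top strand at positions 14–23, 36–45.
The reverse primer's reverse complement is AGTTCCT, matching at positions 86–92.
Each forward site pairs with the reverse site to give a product ending at position 92: sizes 79, 57 bp.

79 bp, 57 bp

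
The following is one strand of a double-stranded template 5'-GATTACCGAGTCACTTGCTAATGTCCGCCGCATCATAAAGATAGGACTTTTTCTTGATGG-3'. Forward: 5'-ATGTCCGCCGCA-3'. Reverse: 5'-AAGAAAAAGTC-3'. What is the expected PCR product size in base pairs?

Scanning the template, ATGTCCGCCGCA occurs at positions 21–32; this primer anneals to the bottom strand there with its 3' end pointing downstream.
Reverse complement of the reverse primer: GACTTTTTCTT. This occurs on the top strand at positions 45–55.
Product length = (reverse-primer end) − (forward-primer start) + 1 = 55 − 21 + 1 = 35 bp.

35 bp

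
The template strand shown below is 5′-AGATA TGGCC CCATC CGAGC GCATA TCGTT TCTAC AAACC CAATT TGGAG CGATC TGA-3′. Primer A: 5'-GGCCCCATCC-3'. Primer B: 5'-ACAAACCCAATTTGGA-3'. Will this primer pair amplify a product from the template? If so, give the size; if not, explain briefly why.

No product — both primers anneal to the same strand and extend in the same direction.

Primer A (GGCCCCATCC) matches the top strand at positions 7–16 (3' end points downstream).
Primer B (ACAAACCCAATTTGGA) also matches the top strand directly, at positions 34–49 — its reverse complement TCCAAATTGGGTTTGT is not present.
Both primers anneal to the bottom strand with 3' ends pointing the same way, so neither can prime synthesis back toward the other.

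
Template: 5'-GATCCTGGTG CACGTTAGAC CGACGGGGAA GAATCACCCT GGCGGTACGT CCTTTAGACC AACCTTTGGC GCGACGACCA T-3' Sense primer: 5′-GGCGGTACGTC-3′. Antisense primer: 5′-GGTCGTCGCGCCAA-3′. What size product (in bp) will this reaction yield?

39 bp

The forward primer matches the template at positions 41–51.
Taking the reverse complement of GGTCGTCGCGCCAA gives TTGGCGCGACGACC, found at positions 66–79 on the template; the primer anneals here to the top strand with its 3' end pointing upstream.
Product length = (reverse-primer end) − (forward-primer start) + 1 = 79 − 41 + 1 = 39 bp.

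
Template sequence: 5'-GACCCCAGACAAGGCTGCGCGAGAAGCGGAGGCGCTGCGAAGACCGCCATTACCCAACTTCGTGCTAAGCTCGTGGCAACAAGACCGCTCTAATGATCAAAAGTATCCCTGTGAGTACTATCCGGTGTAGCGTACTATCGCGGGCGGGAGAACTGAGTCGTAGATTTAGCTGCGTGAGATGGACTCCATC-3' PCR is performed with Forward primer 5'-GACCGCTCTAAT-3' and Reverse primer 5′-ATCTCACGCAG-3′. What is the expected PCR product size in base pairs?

Scanning the template, GACCGCTCTAAT occurs at positions 83–94; this primer anneals to the bottom strand there with its 3' end pointing downstream.
Reverse complement of the reverse primer: CTGCGTGAGAT. This occurs on the top strand at positions 170–180.
Product length = (reverse-primer end) − (forward-primer start) + 1 = 180 − 83 + 1 = 98 bp.

98 bp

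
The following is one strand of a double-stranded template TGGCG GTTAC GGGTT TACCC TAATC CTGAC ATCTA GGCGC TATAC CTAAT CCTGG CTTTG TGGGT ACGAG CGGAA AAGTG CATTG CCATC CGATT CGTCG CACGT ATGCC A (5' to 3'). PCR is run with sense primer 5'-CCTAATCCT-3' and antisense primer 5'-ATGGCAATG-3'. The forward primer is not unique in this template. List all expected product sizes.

71 bp, 45 bp

The forward primer CCTAATCCT matches the top strand at positions 19–27, 45–53.
The reverse primer's reverse complement is CATTGCCAT, matching at positions 81–89.
Each forward site pairs with the reverse site to give a product ending at position 89: sizes 71, 45 bp.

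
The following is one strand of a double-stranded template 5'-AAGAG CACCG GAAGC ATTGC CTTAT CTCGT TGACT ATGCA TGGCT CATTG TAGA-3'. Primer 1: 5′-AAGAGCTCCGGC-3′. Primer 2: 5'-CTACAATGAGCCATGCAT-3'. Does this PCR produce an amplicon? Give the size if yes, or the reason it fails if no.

Primer 1 (AAGAGCTCCGGC) does not match the top strand, and its reverse complement GCCGGAGCTCTT does not match either.
With no annealing site for primer 1, no amplification occurs.

No product — primer 1 has no binding site in the template.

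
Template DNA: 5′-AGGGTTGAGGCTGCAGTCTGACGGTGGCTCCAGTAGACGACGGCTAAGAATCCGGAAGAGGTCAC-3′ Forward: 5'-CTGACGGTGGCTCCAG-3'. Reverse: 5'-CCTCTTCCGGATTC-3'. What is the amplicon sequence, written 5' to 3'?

5'-CTGACGGTGGCTCCAGTAGACGACGGCTAAGAATCCGGAAGAGG-3'

Scanning the template, CTGACGGTGGCTCCAG occurs at positions 18–33; this primer anneals to the bottom strand there with its 3' end pointing downstream.
Reverse complement of the reverse primer: GAATCCGGAAGAGG. This occurs on the top strand at positions 48–61.
The product is the template from position 18 through 61 (44 bp).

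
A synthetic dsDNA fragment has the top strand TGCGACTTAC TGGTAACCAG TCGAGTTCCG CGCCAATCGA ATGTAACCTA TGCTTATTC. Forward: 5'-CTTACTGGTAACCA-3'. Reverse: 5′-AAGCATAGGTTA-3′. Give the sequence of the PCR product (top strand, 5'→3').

5'-CTTACTGGTAACCAGTCGAGTTCCGCGCCAATCGAATGTAACCTATGCTT-3'

Forward primer CTTACTGGTAACCA is found on the top strand at positions 6–19.
Taking the reverse complement of AAGCATAGGTTA gives TAACCTATGCTT, found at positions 44–55 on the template; the primer anneals here to the top strand with its 3' end pointing upstream.
The product is the template from position 6 through 55 (50 bp).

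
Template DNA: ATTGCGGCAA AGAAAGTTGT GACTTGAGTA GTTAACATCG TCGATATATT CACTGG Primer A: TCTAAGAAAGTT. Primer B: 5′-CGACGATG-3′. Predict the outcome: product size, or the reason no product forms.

Primer A (TCTAAGAAAGTT) does not match the top strand, and its reverse complement AACTTTCTTAGA does not match either.
With no annealing site for primer A, no amplification occurs.

No product — primer A has no binding site in the template.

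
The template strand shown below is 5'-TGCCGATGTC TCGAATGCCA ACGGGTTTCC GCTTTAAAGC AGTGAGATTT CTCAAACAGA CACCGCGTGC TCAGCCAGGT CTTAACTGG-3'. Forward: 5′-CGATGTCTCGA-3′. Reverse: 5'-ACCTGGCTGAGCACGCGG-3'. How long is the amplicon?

77 bp

Scanning the template, CGATGTCTCGA occurs at positions 4–14; this primer anneals to the bottom strand there with its 3' end pointing downstream.
The reverse primer's reverse complement is CCGCGTGCTCAGCCAGGT, which matches the template at positions 63–80.
Amplicon spans positions 4–80: 77 bp.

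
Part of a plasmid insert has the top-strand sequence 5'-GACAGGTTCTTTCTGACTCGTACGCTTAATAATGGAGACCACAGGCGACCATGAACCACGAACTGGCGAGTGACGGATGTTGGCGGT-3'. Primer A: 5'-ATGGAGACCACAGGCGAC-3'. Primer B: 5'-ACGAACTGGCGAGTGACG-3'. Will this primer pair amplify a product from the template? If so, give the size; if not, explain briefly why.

Primer A (ATGGAGACCACAGGCGAC) matches the top strand at positions 32–49 (3' end points downstream).
Primer B (ACGAACTGGCGAGTGACG) also matches the top strand directly, at positions 58–75 — its reverse complement CGTCACTCGCCAGTTCGT is not present.
Both primers anneal to the bottom strand with 3' ends pointing the same way, so neither can prime synthesis back toward the other.

No product — both primers anneal to the same strand and extend in the same direction.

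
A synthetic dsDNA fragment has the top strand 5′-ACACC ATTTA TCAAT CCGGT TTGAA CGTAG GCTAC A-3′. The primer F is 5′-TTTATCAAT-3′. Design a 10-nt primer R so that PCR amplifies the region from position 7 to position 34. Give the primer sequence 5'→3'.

The product's 3' end on the top strand is position 34.
The reverse primer anneals to the top strand over positions 25–34, i.e. to ACGTAGGCTA.
Its sequence written 5'→3' is the reverse complement: TAGCCTACGT.

5'-TAGCCTACGT-3'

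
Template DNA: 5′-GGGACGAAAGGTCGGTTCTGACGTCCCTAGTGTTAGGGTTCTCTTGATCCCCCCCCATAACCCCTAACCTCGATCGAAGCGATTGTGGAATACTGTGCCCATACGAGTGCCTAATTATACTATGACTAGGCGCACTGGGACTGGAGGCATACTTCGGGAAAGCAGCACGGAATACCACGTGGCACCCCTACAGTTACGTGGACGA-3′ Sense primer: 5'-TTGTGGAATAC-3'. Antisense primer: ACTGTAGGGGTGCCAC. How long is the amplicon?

Forward primer TTGTGGAATAC is found on the top strand at positions 83–93.
Taking the reverse complement of ACTGTAGGGGTGCCAC gives GTGGCACCCCTACAGT, found at positions 179–194 on the template; the primer anneals here to the top strand with its 3' end pointing upstream.
Product length = (reverse-primer end) − (forward-primer start) + 1 = 194 − 83 + 1 = 112 bp.

112 bp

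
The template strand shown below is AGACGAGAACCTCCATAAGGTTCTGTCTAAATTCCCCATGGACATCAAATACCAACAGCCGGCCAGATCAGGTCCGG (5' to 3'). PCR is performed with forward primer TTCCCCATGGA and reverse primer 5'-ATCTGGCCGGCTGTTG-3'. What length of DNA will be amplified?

37 bp

Scanning the template, TTCCCCATGGA occurs at positions 32–42; this primer anneals to the bottom strand there with its 3' end pointing downstream.
The reverse primer's reverse complement is CAACAGCCGGCCAGAT, which matches the template at positions 53–68.
Amplicon spans positions 32–68: 37 bp.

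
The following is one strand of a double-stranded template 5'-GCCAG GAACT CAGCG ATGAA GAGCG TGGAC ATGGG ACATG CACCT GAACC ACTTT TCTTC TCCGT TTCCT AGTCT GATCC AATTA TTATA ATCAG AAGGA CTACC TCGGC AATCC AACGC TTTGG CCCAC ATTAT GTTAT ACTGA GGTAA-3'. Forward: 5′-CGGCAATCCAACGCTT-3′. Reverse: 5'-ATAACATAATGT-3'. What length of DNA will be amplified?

Scanning the template, CGGCAATCCAACGCTT occurs at positions 107–122; this primer anneals to the bottom strand there with its 3' end pointing downstream.
The reverse primer's reverse complement is ACATTATGTTAT, which matches the template at positions 129–140.
The product runs from position 107 to position 140, so its length is 140 − 107 + 1 = 34 bp.

34 bp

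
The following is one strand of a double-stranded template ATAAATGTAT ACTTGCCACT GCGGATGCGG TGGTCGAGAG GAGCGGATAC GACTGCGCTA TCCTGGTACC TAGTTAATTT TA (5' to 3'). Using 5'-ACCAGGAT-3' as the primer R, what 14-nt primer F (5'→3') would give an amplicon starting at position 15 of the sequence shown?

5'-GCCACTGCGGATGC-3'

The reverse primer's reverse complement ATCCTGGT matches the template at positions 60–67; the product starts at position 15.
The forward primer is identical to the top strand over positions 15–28: GCCACTGCGGATGC.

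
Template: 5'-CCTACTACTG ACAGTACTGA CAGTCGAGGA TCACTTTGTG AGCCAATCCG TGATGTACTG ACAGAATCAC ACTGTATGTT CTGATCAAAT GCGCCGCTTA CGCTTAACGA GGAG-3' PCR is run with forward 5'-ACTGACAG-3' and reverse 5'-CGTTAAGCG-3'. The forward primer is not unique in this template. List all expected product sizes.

The forward primer ACTGACAG matches the top strand at positions 7–14, 16–23, 57–64.
The reverse primer's reverse complement is CGCTTAACG, matching at positions 101–109.
Each forward site pairs with the reverse site to give a product ending at position 109: sizes 103, 94, 53 bp.

103 bp, 94 bp, 53 bp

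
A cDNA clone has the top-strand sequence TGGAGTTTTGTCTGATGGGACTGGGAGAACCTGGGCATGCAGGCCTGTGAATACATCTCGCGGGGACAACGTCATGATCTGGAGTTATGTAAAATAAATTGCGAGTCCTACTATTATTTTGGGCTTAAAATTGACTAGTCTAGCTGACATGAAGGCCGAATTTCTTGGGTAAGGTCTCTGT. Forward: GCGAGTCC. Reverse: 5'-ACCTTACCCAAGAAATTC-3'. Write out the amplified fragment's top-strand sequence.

Forward primer GCGAGTCC is found on the top strand at positions 101–108.
Taking the reverse complement of ACCTTACCCAAGAAATTC gives GAATTTCTTGGGTAAGGT, found at positions 158–175 on the template; the primer anneals here to the top strand with its 3' end pointing upstream.
The product is the template from position 101 through 175 (75 bp).

5'-GCGAGTCCTACTATTATTTTGGGCTTAAAATTGACTAGTCTAGCTGACATGAAGGCCGAATTTCTTGGGTAAGGT-3'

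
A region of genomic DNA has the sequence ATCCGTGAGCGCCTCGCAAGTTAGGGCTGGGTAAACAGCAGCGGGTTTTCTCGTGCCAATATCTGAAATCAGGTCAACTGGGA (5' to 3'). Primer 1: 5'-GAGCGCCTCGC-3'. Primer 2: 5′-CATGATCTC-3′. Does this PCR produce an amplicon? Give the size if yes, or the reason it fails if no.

No product — primer 2 has no binding site in the template.

Primer 2 (CATGATCTC) does not match the top strand, and its reverse complement GAGATCATG does not match either.
With no annealing site for primer 2, no amplification occurs.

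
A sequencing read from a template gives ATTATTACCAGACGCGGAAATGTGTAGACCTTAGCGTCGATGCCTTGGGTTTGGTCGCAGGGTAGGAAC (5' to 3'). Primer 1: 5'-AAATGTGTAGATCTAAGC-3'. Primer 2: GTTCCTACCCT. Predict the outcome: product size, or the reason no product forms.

No product — primer 1 has no binding site in the template.

Primer 1 (AAATGTGTAGATCTAAGC) does not match the top strand, and its reverse complement GCTTAGATCTACACATTT does not match either.
With no annealing site for primer 1, no amplification occurs.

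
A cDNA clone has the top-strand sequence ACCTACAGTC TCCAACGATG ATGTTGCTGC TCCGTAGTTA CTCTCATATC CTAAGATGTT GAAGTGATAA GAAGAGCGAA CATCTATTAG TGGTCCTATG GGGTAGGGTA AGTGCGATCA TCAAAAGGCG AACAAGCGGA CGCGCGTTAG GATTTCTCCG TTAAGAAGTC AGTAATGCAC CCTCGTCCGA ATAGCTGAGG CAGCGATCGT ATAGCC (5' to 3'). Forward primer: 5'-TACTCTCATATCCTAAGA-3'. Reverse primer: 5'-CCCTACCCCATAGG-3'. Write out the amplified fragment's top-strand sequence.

Forward primer TACTCTCATATCCTAAGA is found on the top strand at positions 39–56.
Reverse complement of the reverse primer: CCTATGGGGTAGGG. This occurs on the top strand at positions 95–108.
The product is the template from position 39 through 108 (70 bp).

5'-TACTCTCATATCCTAAGATGTTGAAGTGATAAGAAGAGCGAACATCTATTAGTGGTCCTATGGGGTAGGG-3'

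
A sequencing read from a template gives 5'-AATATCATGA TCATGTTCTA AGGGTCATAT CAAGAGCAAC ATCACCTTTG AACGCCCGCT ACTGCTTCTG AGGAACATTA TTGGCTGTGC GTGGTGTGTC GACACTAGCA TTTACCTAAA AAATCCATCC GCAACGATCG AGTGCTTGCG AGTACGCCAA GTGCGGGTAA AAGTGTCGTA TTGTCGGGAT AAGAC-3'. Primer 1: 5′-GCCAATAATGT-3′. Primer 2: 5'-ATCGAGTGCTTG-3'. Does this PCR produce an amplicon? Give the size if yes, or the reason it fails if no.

No product — the primers' 3' ends point away from each other.

Primer 1 (GCCAATAATGT) has reverse complement ACATTATTGGC, which matches the top strand at positions 75–85; primer 1 anneals to the top strand there with its 3' end pointing upstream toward position 75.
Primer 2 (ATCGAGTGCTTG) matches the top strand directly at positions 137–148; it anneals to the bottom strand with its 3' end pointing downstream toward position 148.
The 3' ends diverge (primer 1 extends toward position 1, primer 2 toward position 195), so the primers never converge on a shared product.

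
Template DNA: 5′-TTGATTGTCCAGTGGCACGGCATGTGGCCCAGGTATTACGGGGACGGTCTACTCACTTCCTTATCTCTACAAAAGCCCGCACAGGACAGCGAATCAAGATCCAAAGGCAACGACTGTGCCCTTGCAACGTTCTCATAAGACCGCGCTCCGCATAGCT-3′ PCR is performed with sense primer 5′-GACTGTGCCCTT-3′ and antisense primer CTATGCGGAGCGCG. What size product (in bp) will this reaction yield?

44 bp

Forward primer GACTGTGCCCTT is found on the top strand at positions 112–123.
Reverse complement of the reverse primer: CGCGCTCCGCATAG. This occurs on the top strand at positions 142–155.
The product runs from position 112 to position 155, so its length is 155 − 112 + 1 = 44 bp.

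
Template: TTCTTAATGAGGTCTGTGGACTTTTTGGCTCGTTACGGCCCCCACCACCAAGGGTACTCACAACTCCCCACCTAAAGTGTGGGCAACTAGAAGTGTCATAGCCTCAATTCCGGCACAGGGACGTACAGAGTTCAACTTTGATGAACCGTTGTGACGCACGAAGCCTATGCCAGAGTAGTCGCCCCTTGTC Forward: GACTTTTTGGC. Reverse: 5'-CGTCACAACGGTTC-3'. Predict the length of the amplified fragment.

138 bp

Scanning the template, GACTTTTTGGC occurs at positions 19–29; this primer anneals to the bottom strand there with its 3' end pointing downstream.
The reverse primer's reverse complement is GAACCGTTGTGACG, which matches the template at positions 143–156.
Product length = (reverse-primer end) − (forward-primer start) + 1 = 156 − 19 + 1 = 138 bp.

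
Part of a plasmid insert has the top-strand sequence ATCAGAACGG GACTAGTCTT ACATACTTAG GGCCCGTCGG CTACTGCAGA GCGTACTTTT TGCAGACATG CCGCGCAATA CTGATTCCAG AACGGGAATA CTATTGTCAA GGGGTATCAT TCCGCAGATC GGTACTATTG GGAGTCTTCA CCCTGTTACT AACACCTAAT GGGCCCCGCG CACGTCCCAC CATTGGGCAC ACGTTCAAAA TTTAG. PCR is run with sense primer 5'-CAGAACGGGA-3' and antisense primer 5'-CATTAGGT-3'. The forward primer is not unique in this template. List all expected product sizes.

The forward primer CAGAACGGGA matches the top strand at positions 3–12, 88–97.
The reverse primer's reverse complement is ACCTAATG, matching at positions 164–171.
Each forward site pairs with the reverse site to give a product ending at position 171: sizes 169, 84 bp.

169 bp, 84 bp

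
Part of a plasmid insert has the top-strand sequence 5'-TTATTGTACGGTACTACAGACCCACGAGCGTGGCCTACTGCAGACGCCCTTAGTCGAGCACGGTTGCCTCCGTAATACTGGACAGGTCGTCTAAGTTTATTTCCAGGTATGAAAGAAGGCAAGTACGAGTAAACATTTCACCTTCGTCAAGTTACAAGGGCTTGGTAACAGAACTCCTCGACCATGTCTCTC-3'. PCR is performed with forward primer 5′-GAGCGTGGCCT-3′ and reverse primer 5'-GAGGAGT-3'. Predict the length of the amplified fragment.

154 bp

The forward primer matches the template at positions 26–36.
The reverse primer's reverse complement is ACTCCTC, which matches the template at positions 173–179.
Amplicon spans positions 26–179: 154 bp.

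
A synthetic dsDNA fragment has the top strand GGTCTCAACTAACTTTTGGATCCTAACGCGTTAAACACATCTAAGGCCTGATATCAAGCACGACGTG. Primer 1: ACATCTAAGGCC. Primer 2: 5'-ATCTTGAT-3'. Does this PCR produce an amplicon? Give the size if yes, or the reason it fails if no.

Primer 2 (ATCTTGAT) does not match the top strand, and its reverse complement ATCAAGAT does not match either.
With no annealing site for primer 2, no amplification occurs.

No product — primer 2 has no binding site in the template.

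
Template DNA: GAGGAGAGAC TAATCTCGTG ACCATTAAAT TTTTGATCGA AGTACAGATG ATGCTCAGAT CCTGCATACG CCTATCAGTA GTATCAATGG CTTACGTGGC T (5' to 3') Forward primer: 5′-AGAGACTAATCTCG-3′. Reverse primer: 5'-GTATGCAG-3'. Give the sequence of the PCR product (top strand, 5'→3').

5'-AGAGACTAATCTCGTGACCATTAAATTTTTGATCGAAGTACAGATGATGCTCAGATCCTGCATAC-3'

Scanning the template, AGAGACTAATCTCG occurs at positions 5–18; this primer anneals to the bottom strand there with its 3' end pointing downstream.
The reverse primer's reverse complement is CTGCATAC, which matches the template at positions 62–69.
The product is the template from position 5 through 69 (65 bp).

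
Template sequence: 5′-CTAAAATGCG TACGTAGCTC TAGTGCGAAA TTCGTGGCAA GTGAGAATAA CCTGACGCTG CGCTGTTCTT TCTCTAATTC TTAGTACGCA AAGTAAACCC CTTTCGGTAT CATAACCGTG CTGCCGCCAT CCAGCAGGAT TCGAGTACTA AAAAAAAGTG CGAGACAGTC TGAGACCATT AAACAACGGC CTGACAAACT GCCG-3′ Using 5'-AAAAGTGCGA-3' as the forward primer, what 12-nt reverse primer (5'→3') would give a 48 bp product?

The forward primer binds at positions 154–163, so a 48 bp product ends at position 154 + 48 − 1 = 201.
The reverse primer anneals to the top strand over positions 190–201, i.e. to CCTGACAAACTG.
Its sequence written 5'→3' is the reverse complement: CAGTTTGTCAGG.

5'-CAGTTTGTCAGG-3'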